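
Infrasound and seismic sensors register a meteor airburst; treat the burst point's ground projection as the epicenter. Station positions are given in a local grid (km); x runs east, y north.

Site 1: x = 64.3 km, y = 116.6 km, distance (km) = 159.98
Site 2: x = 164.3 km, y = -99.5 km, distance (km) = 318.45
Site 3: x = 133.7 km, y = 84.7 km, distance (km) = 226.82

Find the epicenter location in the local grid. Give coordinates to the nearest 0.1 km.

-93.1 km east, 88.0 km north

Circle about each station: (x − 64.3)² + (y − 116.6)² = 159.98²; (x − 164.3)² + (y + 99.5)² = 318.45²; (x − 133.7)² + (y − 84.7)² = 226.82².
Subtracting pairs of circle equations eliminates x²+y² and gives linear equations (the radical axes):
200.0 x − 432.2 y = -56652.11
138.8 x − 63.8 y = -18533.98
Solving the 2×2 system: x ≈ -93.1, y ≈ 88.0 km.
Check against Site 1 (with the unrounded x, y): √((x − 64.3)²+(y − 116.6)²) = 159.95 ≈ 159.98 km. ✓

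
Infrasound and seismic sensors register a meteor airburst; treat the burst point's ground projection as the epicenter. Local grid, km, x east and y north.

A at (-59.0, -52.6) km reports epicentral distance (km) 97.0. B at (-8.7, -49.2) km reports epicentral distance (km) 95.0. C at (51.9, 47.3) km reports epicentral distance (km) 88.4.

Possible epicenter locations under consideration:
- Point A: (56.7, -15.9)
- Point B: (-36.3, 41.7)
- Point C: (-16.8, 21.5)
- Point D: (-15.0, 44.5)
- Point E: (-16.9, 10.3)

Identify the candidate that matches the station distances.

Point B

For each candidate, compare |candidate − station| to the reported distance:
Point A: residuals A 24.4, B 21.6, C 25.0 → max 25.0 km
Point B: residuals A 0.0, B 0.0, C 0.0 → max 0.0 km
Point C: residuals A 11.7, B 23.8, C 15.0 → max 23.8 km
Point D: residuals A 9.6, B 1.1, C 21.4 → max 21.4 km
Point E: residuals A 21.3, B 34.9, C 10.3 → max 34.9 km
Only Point B has all residuals ≈ 0.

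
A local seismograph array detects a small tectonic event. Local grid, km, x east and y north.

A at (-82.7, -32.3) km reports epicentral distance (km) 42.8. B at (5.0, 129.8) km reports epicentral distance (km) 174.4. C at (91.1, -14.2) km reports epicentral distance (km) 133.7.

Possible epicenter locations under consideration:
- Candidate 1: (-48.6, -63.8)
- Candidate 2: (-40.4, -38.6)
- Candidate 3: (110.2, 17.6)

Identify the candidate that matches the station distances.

For each candidate, compare |candidate − station| to the reported distance:
Candidate 1: residuals A 3.6, B 26.5, C 14.5 → max 26.5 km
Candidate 2: residuals A 0.0, B 0.0, C 0.0 → max 0.0 km
Candidate 3: residuals A 156.4, B 20.6, C 96.6 → max 156.4 km
Only Candidate 2 has all residuals ≈ 0.

Candidate 2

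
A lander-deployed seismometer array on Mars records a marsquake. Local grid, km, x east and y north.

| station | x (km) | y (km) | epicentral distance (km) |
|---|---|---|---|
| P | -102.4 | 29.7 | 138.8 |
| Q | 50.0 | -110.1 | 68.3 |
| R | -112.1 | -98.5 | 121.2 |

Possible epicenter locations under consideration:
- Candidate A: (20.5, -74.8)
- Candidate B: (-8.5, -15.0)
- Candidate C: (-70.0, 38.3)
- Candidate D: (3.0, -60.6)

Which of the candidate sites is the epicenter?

For each candidate, compare |candidate − station| to the reported distance:
Candidate A: residuals P 22.5, Q 22.3, R 13.5 → max 22.5 km
Candidate B: residuals P 34.8, Q 43.4, R 11.9 → max 43.4 km
Candidate C: residuals P 105.3, Q 122.5, R 21.9 → max 122.5 km
Candidate D: residuals P 0.0, Q 0.0, R 0.0 → max 0.0 km
Only Candidate D has all residuals ≈ 0.

Candidate D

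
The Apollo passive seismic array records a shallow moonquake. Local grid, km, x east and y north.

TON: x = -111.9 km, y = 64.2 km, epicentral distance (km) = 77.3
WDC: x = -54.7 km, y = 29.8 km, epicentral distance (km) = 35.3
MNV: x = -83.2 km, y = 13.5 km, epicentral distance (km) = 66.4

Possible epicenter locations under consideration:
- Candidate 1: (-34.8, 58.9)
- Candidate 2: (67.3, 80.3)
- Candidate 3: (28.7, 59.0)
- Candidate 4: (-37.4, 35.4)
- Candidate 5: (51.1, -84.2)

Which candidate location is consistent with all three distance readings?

For each candidate, compare |candidate − station| to the reported distance:
Candidate 1: residuals TON 0.0, WDC 0.0, MNV 0.0 → max 0.0 km
Candidate 2: residuals TON 102.6, WDC 96.7, MNV 98.3 → max 102.6 km
Candidate 3: residuals TON 63.4, WDC 53.1, MNV 54.4 → max 63.4 km
Candidate 4: residuals TON 2.6, WDC 17.1, MNV 15.6 → max 17.1 km
Candidate 5: residuals TON 143.1, WDC 120.2, MNV 99.7 → max 143.1 km
Only Candidate 1 has all residuals ≈ 0.

Candidate 1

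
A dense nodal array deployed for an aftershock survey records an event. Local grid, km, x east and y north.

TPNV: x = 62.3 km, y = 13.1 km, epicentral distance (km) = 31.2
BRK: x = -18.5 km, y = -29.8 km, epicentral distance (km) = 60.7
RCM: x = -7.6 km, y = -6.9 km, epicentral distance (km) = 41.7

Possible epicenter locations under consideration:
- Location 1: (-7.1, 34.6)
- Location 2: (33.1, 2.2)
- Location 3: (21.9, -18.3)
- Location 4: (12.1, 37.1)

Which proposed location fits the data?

Location 2

For each candidate, compare |candidate − station| to the reported distance:
Location 1: residuals TPNV 41.5, BRK 4.7, RCM 0.2 → max 41.5 km
Location 2: residuals TPNV 0.0, BRK 0.0, RCM 0.0 → max 0.0 km
Location 3: residuals TPNV 20.0, BRK 18.7, RCM 10.1 → max 20.0 km
Location 4: residuals TPNV 24.4, BRK 12.9, RCM 6.5 → max 24.4 km
Only Location 2 has all residuals ≈ 0.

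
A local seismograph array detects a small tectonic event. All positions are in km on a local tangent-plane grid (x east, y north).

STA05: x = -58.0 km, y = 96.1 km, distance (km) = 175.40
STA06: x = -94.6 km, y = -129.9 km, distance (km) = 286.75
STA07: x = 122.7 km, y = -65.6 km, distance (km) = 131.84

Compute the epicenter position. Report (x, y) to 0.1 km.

Circle about each station: (x + 58.0)² + (y − 96.1)² = 175.40²; (x + 94.6)² + (y + 129.9)² = 286.75²; (x − 122.7)² + (y + 65.6)² = 131.84².
Subtracting the STA05 equation from the STA06 and STA07 equations removes the quadratic terms:
-73.2 x − 452.0 y = -38236.44
361.4 x − 323.4 y = 20142.81
Solving the 2×2 system: x ≈ 114.8, y ≈ 66.0 km.
Check against STA05 (with the unrounded x, y): √((x + 58.0)²+(y − 96.1)²) = 175.40 ≈ 175.40 km. ✓

114.8 km east, 66.0 km north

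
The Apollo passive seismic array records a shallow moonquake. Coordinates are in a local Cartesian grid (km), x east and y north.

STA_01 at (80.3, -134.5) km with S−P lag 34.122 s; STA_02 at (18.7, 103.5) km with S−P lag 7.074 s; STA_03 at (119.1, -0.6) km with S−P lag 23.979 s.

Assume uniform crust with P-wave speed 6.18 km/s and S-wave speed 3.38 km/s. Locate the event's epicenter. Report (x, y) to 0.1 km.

-33.1 km east, 93.4 km north

Distance from S−P lag: d = Δt · v_P v_S / (v_P − v_S) = Δt · (6.18·3.38)/(6.18−3.38) ≈ 7.4601·Δt.
So d_STA_01 = 254.55, d_STA_02 = 52.77, d_STA_03 = 178.89 km.
Circle about each station: (x − 80.3)² + (y + 134.5)² = 254.55²; (x − 18.7)² + (y − 103.5)² = 52.77²; (x − 119.1)² + (y + 0.6)² = 178.89².
Subtracting the STA_01 equation from the STA_02 and STA_03 equations removes the quadratic terms:
-123.2 x + 476.0 y = 48534.63
77.6 x + 267.8 y = 22440.90
Solving the 2×2 system: x ≈ -33.1, y ≈ 93.4 km.
Check against STA_01 (with the unrounded x, y): √((x − 80.3)²+(y + 134.5)²) = 254.55 ≈ 254.55 km. ✓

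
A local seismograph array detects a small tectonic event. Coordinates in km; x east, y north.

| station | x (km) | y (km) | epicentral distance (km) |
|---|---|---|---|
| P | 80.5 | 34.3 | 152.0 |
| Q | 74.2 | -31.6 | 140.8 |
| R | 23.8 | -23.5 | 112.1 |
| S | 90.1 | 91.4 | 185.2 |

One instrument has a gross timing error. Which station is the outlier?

Solve using three stations at a time. Using P, Q, S (subtract circle equations pairwise → linear system) gives (x, y) ≈ (-64.8, -9.9).
Distances from that point to each station vs reported:
  P: calculated 151.9 vs reported 152.0 → residual 0.1 km
  Q: calculated 140.7 vs reported 140.8 → residual 0.1 km
  R: calculated 89.7 vs reported 112.1 → residual 22.4 km
  S: calculated 185.1 vs reported 185.2 → residual 0.1 km
P, Q, S are mutually consistent (residuals ≈ 0); R is off by 22.4 km.

R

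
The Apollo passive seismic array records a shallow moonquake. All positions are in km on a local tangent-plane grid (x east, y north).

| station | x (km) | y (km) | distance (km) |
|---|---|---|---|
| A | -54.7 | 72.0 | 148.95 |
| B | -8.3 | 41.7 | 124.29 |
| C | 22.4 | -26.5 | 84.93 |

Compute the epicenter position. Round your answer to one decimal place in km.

Circle about each station: (x + 54.7)² + (y − 72.0)² = 148.95²; (x + 8.3)² + (y − 41.7)² = 124.29²; (x − 22.4)² + (y + 26.5)² = 84.93².
Subtracting the A equation from the B and C equations removes the quadratic terms:
92.8 x − 60.6 y = 369.79
154.2 x − 197.0 y = 8000.92
Solving the 2×2 system: x ≈ -46.1, y ≈ -76.7 km.

x ≈ -46.1 km, y ≈ -76.7 km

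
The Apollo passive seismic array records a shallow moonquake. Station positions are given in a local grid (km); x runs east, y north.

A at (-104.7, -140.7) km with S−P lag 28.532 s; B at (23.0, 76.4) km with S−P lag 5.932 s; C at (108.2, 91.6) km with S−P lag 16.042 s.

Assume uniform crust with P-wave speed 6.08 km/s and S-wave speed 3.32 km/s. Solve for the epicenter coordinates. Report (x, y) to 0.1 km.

Distance from S−P lag: d = Δt · v_P v_S / (v_P − v_S) = Δt · (6.08·3.32)/(6.08−3.32) ≈ 7.3136·Δt.
So d_A = 208.67, d_B = 43.38, d_C = 117.33 km.
Circle about each station: (x + 104.7)² + (y + 140.7)² = 208.67²; (x − 23.0)² + (y − 76.4)² = 43.38²; (x − 108.2)² + (y − 91.6)² = 117.33².
Subtracting the A equation from the B and C equations removes the quadratic terms:
255.4 x + 434.2 y = 17268.72
425.8 x + 464.6 y = 19116.06
Solving the 2×2 system: x ≈ 4.2, y ≈ 37.3 km.

4.2 km east, 37.3 km north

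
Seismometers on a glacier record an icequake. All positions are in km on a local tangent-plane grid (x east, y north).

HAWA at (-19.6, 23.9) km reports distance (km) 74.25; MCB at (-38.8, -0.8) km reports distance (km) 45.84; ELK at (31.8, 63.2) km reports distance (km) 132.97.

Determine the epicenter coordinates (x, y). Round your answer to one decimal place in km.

Circle about each station: (x + 19.6)² + (y − 23.9)² = 74.25²; (x + 38.8)² + (y + 0.8)² = 45.84²; (x − 31.8)² + (y − 63.2)² = 132.97².
Subtracting pairs of circle equations eliminates x²+y² and gives linear equations (the radical axes):
-38.4 x − 49.4 y = 3962.47
102.8 x + 78.6 y = -8117.85
Solving the 2×2 system: x ≈ -43.5, y ≈ -46.4 km.

x ≈ -43.5 km, y ≈ -46.4 km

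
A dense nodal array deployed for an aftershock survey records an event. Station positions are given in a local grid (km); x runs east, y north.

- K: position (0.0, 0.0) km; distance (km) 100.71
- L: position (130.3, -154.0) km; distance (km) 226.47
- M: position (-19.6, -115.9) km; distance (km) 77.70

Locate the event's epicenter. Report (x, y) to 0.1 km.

(-77.6, -64.2)

Circle about each station: x² + y² = 100.71²; (x − 130.3)² + (y + 154.0)² = 226.47²; (x + 19.6)² + (y + 115.9)² = 77.70².
Subtracting the K equation from the L and M equations removes the quadratic terms:
260.6 x − 308.0 y = -452.07
-39.2 x − 231.8 y = 17922.18
Solving the 2×2 system: x ≈ -77.6, y ≈ -64.2 km.
Check against K (with the unrounded x, y): √(x²+y²) = 100.71 ≈ 100.71 km. ✓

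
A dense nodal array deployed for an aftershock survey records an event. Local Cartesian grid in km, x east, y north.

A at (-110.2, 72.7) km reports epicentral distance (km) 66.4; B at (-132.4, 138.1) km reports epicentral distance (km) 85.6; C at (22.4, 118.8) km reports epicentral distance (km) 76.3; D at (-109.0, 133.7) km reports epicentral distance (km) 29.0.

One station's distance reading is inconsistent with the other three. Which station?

D

Solve using three stations at a time. Using A, B, C (subtract circle equations pairwise → linear system) gives (x, y) ≈ (-52.9, 106.3).
Distances from that point to each station vs reported:
  A: calculated 66.4 vs reported 66.4 → residual 0.0 km
  B: calculated 85.6 vs reported 85.6 → residual 0.0 km
  C: calculated 76.3 vs reported 76.3 → residual 0.0 km
  D: calculated 62.4 vs reported 29.0 → residual 33.4 km
A, B, C are mutually consistent (residuals ≈ 0); D is off by 33.4 km.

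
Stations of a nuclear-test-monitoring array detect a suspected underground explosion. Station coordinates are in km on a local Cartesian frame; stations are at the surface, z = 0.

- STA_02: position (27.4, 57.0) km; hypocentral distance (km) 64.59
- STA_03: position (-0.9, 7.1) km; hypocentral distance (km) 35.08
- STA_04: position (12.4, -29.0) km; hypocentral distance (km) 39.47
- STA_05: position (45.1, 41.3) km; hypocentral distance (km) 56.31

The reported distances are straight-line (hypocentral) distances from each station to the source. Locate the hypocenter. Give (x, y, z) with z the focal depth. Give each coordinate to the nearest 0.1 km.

(19.9, -1.2, 27.0)

Each station gives a sphere (x−x_i)² + (y−y_i)² + z² = d_i² (stations at z=0).
Subtracting the STA_02 sphere from STA_03 and STA_04: z² cancels, leaving linear equations in x and y:
-56.6 x − 99.8 y = -1007.28
-30.0 x − 172.0 y = -391.01
Solving: x ≈ 19.912, y ≈ -1.200 km (keep extra digits for the depth step; rounded: 19.9, -1.2).
Then from the STA_02 sphere: z² = 64.59² − (x − 27.4)² − (y − 57.0)² with x = 19.912, y = -1.200, so z ≈ 26.992 ≈ 27.0 km.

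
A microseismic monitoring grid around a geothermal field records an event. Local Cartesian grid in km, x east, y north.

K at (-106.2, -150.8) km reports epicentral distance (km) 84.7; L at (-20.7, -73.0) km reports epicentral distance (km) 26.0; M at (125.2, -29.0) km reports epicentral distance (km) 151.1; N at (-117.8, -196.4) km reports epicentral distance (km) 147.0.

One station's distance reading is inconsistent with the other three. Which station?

Solve using three stations at a time. Using L, M, N (subtract circle equations pairwise → linear system) gives (x, y) ≈ (-9.9, -96.6).
Distances from that point to each station vs reported:
  K: calculated 110.5 vs reported 84.7 → residual 25.8 km
  L: calculated 25.9 vs reported 26.0 → residual 0.1 km
  M: calculated 151.1 vs reported 151.1 → residual 0.0 km
  N: calculated 147.0 vs reported 147.0 → residual 0.0 km
L, M, N are mutually consistent (residuals ≈ 0); K is off by 25.8 km.

K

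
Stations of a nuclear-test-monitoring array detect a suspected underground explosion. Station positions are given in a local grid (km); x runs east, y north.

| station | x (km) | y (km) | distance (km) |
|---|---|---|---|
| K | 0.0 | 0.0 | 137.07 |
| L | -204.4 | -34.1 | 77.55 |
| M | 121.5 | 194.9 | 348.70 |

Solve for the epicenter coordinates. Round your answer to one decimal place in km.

Circle about each station: x² + y² = 137.07²; (x + 204.4)² + (y + 34.1)² = 77.55²; (x − 121.5)² + (y − 194.9)² = 348.70².
Subtracting the K equation from the L and M equations removes the quadratic terms:
-408.8 x − 68.2 y = 55716.35
243.0 x + 389.8 y = -50055.25
Solving the 2×2 system: x ≈ -128.2, y ≈ -48.5 km.
Check against K (with the unrounded x, y): √(x²+y²) = 137.07 ≈ 137.07 km. ✓

x ≈ -128.2 km, y ≈ -48.5 km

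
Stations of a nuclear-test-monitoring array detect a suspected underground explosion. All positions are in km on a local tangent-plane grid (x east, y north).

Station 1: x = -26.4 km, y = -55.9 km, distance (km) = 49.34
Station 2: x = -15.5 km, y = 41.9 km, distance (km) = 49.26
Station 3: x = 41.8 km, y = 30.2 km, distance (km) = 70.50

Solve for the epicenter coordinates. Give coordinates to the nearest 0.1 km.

x ≈ -17.9 km, y ≈ -7.3 km

Circle about each station: (x + 26.4)² + (y + 55.9)² = 49.34²; (x + 15.5)² + (y − 41.9)² = 49.26²; (x − 41.8)² + (y − 30.2)² = 70.50².
Subtracting pairs of circle equations eliminates x²+y² and gives linear equations (the radical axes):
21.8 x + 195.6 y = -1818.02
136.4 x + 172.2 y = -3698.30
Solving the 2×2 system: x ≈ -17.9, y ≈ -7.3 km.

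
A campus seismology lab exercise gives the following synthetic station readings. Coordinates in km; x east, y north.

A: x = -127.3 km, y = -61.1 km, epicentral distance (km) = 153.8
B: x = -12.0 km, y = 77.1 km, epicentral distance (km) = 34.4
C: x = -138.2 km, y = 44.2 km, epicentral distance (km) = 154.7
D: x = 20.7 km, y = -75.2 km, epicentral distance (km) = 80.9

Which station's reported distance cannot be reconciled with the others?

B

Solve using three stations at a time. Using A, C, D (subtract circle equations pairwise → linear system) gives (x, y) ≈ (11.5, 5.2).
Distances from that point to each station vs reported:
  A: calculated 153.8 vs reported 153.8 → residual 0.0 km
  B: calculated 75.7 vs reported 34.4 → residual 41.3 km
  C: calculated 154.7 vs reported 154.7 → residual 0.0 km
  D: calculated 80.9 vs reported 80.9 → residual 0.0 km
A, C, D are mutually consistent (residuals ≈ 0); B is off by 41.3 km.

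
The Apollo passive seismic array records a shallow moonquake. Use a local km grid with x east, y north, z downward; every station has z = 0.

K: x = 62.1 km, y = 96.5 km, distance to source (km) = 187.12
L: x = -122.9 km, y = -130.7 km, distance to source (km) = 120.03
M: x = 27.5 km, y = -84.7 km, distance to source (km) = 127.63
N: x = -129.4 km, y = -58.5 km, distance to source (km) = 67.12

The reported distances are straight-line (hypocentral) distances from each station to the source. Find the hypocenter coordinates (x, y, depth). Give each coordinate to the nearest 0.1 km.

Each station gives a sphere (x−x_i)² + (y−y_i)² + z² = d_i² (stations at z=0).
Subtracting the K sphere from L and M: z² cancels, leaving linear equations in x and y:
-370.0 x − 454.4 y = 39624.93
-69.2 x − 362.4 y = 13486.16
Solving: x ≈ -80.200, y ≈ -21.899 km (keep extra digits for the depth step; rounded: -80.2, -21.9).
Then from the K sphere: z² = 187.12² − (x − 62.1)² − (y − 96.5)² with x = -80.200, y = -21.899, so z ≈ 27.318 ≈ 27.3 km.

(-80.2, -21.9, 27.3)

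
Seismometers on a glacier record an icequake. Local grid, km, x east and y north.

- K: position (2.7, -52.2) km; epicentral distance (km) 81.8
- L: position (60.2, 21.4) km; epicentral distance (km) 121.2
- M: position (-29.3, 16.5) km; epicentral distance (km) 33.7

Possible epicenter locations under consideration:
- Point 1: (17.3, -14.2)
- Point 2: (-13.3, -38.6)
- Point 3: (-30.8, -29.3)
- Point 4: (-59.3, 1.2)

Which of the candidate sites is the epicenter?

Point 4

For each candidate, compare |candidate − station| to the reported distance:
Point 1: residuals K 41.1, L 65.5, M 22.1 → max 65.5 km
Point 2: residuals K 60.8, L 26.3, M 23.7 → max 60.8 km
Point 3: residuals K 41.2, L 17.0, M 12.1 → max 41.2 km
Point 4: residuals K 0.0, L 0.0, M 0.0 → max 0.0 km
Only Point 4 has all residuals ≈ 0.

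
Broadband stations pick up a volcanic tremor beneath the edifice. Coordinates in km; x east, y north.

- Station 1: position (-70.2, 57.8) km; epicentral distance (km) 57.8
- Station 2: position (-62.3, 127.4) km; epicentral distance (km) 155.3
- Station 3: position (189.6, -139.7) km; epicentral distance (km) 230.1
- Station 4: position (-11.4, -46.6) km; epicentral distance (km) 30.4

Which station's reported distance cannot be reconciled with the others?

Solve using three stations at a time. Using Station 2, Station 3, Station 4 (subtract circle equations pairwise → linear system) gives (x, y) ≈ (-5.0, -16.9).
Distances from that point to each station vs reported:
  Station 1: calculated 99.2 vs reported 57.8 → residual 41.4 km
  Station 2: calculated 155.3 vs reported 155.3 → residual 0.0 km
  Station 3: calculated 230.1 vs reported 230.1 → residual 0.0 km
  Station 4: calculated 30.3 vs reported 30.4 → residual 0.1 km
Station 2, Station 3, Station 4 are mutually consistent (residuals ≈ 0); Station 1 is off by 41.4 km.

Station 1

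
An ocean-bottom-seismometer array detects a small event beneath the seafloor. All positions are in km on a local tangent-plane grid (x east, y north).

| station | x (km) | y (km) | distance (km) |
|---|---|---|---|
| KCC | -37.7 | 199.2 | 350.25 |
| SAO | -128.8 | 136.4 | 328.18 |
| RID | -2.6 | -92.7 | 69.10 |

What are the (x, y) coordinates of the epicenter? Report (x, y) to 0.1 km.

47.2 km east, -140.6 km north

Circle about each station: (x + 37.7)² + (y − 199.2)² = 350.25²; (x + 128.8)² + (y − 136.4)² = 328.18²; (x + 2.6)² + (y + 92.7)² = 69.10².
Subtracting pairs of circle equations eliminates x²+y² and gives linear equations (the radical axes):
-182.2 x − 125.6 y = 9065.42
70.2 x − 583.8 y = 85398.37
Solving the 2×2 system: x ≈ 47.2, y ≈ -140.6 km.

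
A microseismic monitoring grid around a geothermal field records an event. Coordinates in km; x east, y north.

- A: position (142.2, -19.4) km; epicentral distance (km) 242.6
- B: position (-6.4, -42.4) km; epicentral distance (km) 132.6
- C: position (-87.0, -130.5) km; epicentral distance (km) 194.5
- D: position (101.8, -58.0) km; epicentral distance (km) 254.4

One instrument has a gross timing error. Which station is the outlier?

Solve using three stations at a time. Using A, B, C (subtract circle equations pairwise → linear system) gives (x, y) ≈ (-85.7, 64.1).
Distances from that point to each station vs reported:
  A: calculated 242.7 vs reported 242.6 → residual 0.1 km
  B: calculated 132.8 vs reported 132.6 → residual 0.2 km
  C: calculated 194.6 vs reported 194.5 → residual 0.1 km
  D: calculated 223.7 vs reported 254.4 → residual 30.7 km
A, B, C are mutually consistent (residuals ≈ 0); D is off by 30.7 km.

D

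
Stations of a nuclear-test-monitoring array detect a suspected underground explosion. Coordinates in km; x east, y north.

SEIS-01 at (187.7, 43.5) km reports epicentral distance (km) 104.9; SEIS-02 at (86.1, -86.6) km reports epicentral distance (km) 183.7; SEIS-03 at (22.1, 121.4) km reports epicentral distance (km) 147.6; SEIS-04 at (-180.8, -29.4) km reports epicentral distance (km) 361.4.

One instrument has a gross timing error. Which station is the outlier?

SEIS-01

Solve using three stations at a time. Using SEIS-02, SEIS-03, SEIS-04 (subtract circle equations pairwise → linear system) gives (x, y) ≈ (163.7, 79.9).
Distances from that point to each station vs reported:
  SEIS-01: calculated 43.6 vs reported 104.9 → residual 61.3 km
  SEIS-02: calculated 183.6 vs reported 183.7 → residual 0.1 km
  SEIS-03: calculated 147.5 vs reported 147.6 → residual 0.1 km
  SEIS-04: calculated 361.4 vs reported 361.4 → residual 0.0 km
SEIS-02, SEIS-03, SEIS-04 are mutually consistent (residuals ≈ 0); SEIS-01 is off by 61.3 km.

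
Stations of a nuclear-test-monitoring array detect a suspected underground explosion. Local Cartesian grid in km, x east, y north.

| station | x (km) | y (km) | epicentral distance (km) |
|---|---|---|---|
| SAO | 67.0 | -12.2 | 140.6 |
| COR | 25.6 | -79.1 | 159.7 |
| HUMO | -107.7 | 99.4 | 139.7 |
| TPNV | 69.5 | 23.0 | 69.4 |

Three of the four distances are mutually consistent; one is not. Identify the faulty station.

SAO

Solve using three stations at a time. Using COR, HUMO, TPNV (subtract circle equations pairwise → linear system) gives (x, y) ≈ (30.7, 80.5).
Distances from that point to each station vs reported:
  SAO: calculated 99.6 vs reported 140.6 → residual 41.0 km
  COR: calculated 159.7 vs reported 159.7 → residual 0.0 km
  HUMO: calculated 139.7 vs reported 139.7 → residual 0.0 km
  TPNV: calculated 69.4 vs reported 69.4 → residual 0.0 km
COR, HUMO, TPNV are mutually consistent (residuals ≈ 0); SAO is off by 41.0 km.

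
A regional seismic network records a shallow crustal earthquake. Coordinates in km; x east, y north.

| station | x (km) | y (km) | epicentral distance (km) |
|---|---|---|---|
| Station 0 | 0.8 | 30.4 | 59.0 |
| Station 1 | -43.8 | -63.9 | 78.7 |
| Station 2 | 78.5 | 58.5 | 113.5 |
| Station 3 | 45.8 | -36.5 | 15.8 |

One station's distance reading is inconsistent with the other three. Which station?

Solve using three stations at a time. Using Station 1, Station 2, Station 3 (subtract circle equations pairwise → linear system) gives (x, y) ≈ (32.7, -45.3).
Distances from that point to each station vs reported:
  Station 0: calculated 82.2 vs reported 59.0 → residual 23.2 km
  Station 1: calculated 78.7 vs reported 78.7 → residual 0.0 km
  Station 2: calculated 113.5 vs reported 113.5 → residual 0.0 km
  Station 3: calculated 15.8 vs reported 15.8 → residual 0.0 km
Station 1, Station 2, Station 3 are mutually consistent (residuals ≈ 0); Station 0 is off by 23.2 km.

Station 0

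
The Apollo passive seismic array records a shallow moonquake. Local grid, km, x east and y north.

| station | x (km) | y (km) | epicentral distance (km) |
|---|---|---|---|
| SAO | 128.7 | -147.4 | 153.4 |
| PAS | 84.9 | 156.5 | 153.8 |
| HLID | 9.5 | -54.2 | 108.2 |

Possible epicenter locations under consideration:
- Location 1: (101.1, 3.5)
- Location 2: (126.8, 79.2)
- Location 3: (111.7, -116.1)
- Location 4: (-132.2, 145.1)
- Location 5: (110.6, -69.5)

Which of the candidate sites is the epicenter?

For each candidate, compare |candidate − station| to the reported distance:
Location 1: residuals SAO 0.0, PAS 0.1, HLID 0.1 → max 0.1 km
Location 2: residuals SAO 73.2, PAS 65.9, HLID 69.4 → max 73.2 km
Location 3: residuals SAO 117.8, PAS 120.1, HLID 11.3 → max 120.1 km
Location 4: residuals SAO 238.6, PAS 63.6, HLID 136.3 → max 238.6 km
Location 5: residuals SAO 73.4, PAS 73.7, HLID 5.9 → max 73.7 km
Only Location 1 has all residuals ≈ 0.

Location 1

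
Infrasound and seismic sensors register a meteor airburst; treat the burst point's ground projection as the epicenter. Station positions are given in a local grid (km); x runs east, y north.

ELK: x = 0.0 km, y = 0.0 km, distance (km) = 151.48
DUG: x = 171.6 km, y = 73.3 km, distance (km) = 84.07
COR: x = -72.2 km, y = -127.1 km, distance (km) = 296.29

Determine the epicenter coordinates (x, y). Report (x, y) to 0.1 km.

x ≈ 98.6 km, y ≈ 115.0 km

Circle about each station: x² + y² = 151.48²; (x − 171.6)² + (y − 73.3)² = 84.07²; (x + 72.2)² + (y + 127.1)² = 296.29².
Subtracting the ELK equation from the DUG and COR equations removes the quadratic terms:
343.2 x + 146.6 y = 50697.88
-144.4 x − 254.2 y = -43474.32
Solving the 2×2 system: x ≈ 98.6, y ≈ 115.0 km.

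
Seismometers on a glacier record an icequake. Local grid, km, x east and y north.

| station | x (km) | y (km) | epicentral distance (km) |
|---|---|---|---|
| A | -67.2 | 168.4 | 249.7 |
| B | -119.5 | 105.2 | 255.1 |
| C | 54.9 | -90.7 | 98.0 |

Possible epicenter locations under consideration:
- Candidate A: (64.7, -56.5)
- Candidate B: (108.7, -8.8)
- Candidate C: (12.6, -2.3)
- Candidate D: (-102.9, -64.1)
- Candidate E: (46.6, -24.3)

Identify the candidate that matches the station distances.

For each candidate, compare |candidate − station| to the reported distance:
Candidate A: residuals A 11.0, B 10.0, C 62.4 → max 62.4 km
Candidate B: residuals A 0.0, B 0.0, C 0.0 → max 0.0 km
Candidate C: residuals A 61.3, B 84.8, C 0.0 → max 84.8 km
Candidate D: residuals A 14.5, B 85.0, C 62.0 → max 85.0 km
Candidate E: residuals A 25.9, B 44.5, C 31.1 → max 44.5 km
Only Candidate B has all residuals ≈ 0.

Candidate B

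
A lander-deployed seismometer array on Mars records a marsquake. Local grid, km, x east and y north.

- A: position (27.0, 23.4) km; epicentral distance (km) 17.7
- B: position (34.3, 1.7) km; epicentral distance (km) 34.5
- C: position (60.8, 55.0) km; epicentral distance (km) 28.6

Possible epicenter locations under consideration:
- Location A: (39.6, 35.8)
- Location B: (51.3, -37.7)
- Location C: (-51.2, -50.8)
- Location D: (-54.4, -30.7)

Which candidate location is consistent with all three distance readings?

Location A

For each candidate, compare |candidate − station| to the reported distance:
Location A: residuals A 0.0, B 0.0, C 0.0 → max 0.0 km
Location B: residuals A 48.1, B 8.4, C 64.6 → max 64.6 km
Location C: residuals A 90.1, B 65.8, C 125.5 → max 125.5 km
Location D: residuals A 80.0, B 59.9, C 115.0 → max 115.0 km
Only Location A has all residuals ≈ 0.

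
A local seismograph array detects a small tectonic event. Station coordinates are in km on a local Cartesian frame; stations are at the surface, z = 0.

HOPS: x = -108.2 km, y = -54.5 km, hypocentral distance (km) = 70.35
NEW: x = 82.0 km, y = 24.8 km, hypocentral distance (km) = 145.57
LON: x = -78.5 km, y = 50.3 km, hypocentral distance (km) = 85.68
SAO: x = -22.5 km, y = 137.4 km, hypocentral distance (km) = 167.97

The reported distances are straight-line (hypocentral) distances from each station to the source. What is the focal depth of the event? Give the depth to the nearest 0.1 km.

Each station gives a sphere (x−x_i)² + (y−y_i)² + z² = d_i² (stations at z=0).
Subtracting the HOPS sphere from NEW and LON: z² cancels, leaving linear equations in x and y:
380.4 x + 158.6 y = -23579.95
59.4 x + 209.6 y = -8377.09
Solving: x ≈ -51.397, y ≈ -25.401 km (keep extra digits for the depth step; rounded: -51.4, -25.4).
Then from the HOPS sphere: z² = 70.35² − (x + 108.2)² − (y + 54.5)² with x = -51.397, y = -25.401, so z ≈ 29.594 ≈ 29.6 km.

29.6 km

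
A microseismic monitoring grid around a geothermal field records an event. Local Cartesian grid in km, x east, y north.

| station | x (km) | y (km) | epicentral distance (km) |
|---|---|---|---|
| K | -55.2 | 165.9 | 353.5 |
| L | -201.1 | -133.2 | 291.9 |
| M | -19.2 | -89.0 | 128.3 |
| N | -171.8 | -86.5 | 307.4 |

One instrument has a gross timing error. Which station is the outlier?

Solve using three stations at a time. Using K, L, M (subtract circle equations pairwise → linear system) gives (x, y) ≈ (89.8, -156.4).
Distances from that point to each station vs reported:
  K: calculated 353.5 vs reported 353.5 → residual 0.0 km
  L: calculated 291.9 vs reported 291.9 → residual 0.0 km
  M: calculated 128.2 vs reported 128.3 → residual 0.1 km
  N: calculated 270.8 vs reported 307.4 → residual 36.6 km
K, L, M are mutually consistent (residuals ≈ 0); N is off by 36.6 km.

N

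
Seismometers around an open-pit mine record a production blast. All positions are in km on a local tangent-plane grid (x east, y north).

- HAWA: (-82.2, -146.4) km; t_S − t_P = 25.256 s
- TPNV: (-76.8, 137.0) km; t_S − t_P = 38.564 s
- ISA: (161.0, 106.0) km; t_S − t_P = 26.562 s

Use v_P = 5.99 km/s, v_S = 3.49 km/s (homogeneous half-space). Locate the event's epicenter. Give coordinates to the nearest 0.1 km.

126.4 km east, -113.4 km north

Distance from S−P lag: d = Δt · v_P v_S / (v_P − v_S) = Δt · (5.99·3.49)/(5.99−3.49) ≈ 8.3620·Δt.
So d_HAWA = 211.19, d_TPNV = 322.47, d_ISA = 222.11 km.
Circle about each station: (x + 82.2)² + (y + 146.4)² = 211.19²; (x + 76.8)² + (y − 137.0)² = 322.47²; (x − 161.0)² + (y − 106.0)² = 222.11².
Subtracting the HAWA equation from the TPNV and ISA equations removes the quadratic terms:
10.8 x + 566.8 y = -62908.24
486.4 x + 504.8 y = 4235.56
Solving the 2×2 system: x ≈ 126.4, y ≈ -113.4 km.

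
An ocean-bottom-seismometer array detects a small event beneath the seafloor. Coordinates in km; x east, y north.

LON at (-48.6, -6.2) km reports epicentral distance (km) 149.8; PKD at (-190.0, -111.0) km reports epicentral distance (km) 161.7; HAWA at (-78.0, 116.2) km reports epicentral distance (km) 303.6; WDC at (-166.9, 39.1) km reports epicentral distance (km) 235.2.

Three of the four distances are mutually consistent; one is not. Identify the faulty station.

HAWA

Solve using three stations at a time. Using LON, PKD, WDC (subtract circle equations pairwise → linear system) gives (x, y) ≈ (-34.5, -155.3).
Distances from that point to each station vs reported:
  LON: calculated 149.7 vs reported 149.8 → residual 0.1 km
  PKD: calculated 161.6 vs reported 161.7 → residual 0.1 km
  HAWA: calculated 274.9 vs reported 303.6 → residual 28.7 km
  WDC: calculated 235.2 vs reported 235.2 → residual 0.0 km
LON, PKD, WDC are mutually consistent (residuals ≈ 0); HAWA is off by 28.7 km.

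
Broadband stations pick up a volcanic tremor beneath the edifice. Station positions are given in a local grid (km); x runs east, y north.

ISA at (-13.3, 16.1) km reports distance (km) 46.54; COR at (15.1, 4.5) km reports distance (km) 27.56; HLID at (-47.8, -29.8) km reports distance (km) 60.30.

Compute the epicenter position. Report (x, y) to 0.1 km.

Circle about each station: (x + 13.3)² + (y − 16.1)² = 46.54²; (x − 15.1)² + (y − 4.5)² = 27.56²; (x + 47.8)² + (y + 29.8)² = 60.30².
Subtracting pairs of circle equations eliminates x²+y² and gives linear equations (the radical axes):
56.8 x − 23.2 y = 1218.58
-69.0 x − 91.8 y = 1266.66
Solving the 2×2 system: x ≈ 12.1, y ≈ -22.9 km.

(12.1, -22.9)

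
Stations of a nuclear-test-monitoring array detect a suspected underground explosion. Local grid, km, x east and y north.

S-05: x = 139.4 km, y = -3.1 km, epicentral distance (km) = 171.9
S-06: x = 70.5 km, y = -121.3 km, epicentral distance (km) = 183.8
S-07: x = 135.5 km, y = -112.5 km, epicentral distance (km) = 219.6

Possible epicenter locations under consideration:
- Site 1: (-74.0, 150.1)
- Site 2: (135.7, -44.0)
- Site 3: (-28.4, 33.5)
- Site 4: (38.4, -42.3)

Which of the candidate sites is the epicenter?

Site 3

For each candidate, compare |candidate − station| to the reported distance:
Site 1: residuals S-05 90.8, S-06 123.7, S-07 116.3 → max 123.7 km
Site 2: residuals S-05 130.8, S-06 82.7, S-07 151.1 → max 151.1 km
Site 3: residuals S-05 0.2, S-06 0.1, S-07 0.1 → max 0.2 km
Site 4: residuals S-05 63.6, S-06 98.5, S-07 99.8 → max 99.8 km
Only Site 3 has all residuals ≈ 0.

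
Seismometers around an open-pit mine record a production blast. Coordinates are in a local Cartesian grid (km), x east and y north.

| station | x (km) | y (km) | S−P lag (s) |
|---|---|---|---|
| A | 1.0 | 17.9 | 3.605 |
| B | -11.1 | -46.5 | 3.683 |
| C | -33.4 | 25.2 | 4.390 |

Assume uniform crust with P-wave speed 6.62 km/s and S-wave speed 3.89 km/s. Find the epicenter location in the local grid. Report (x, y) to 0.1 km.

Distance from S−P lag: d = Δt · v_P v_S / (v_P − v_S) = Δt · (6.62·3.89)/(6.62−3.89) ≈ 9.4329·Δt.
So d_A = 34.01, d_B = 34.74, d_C = 41.41 km.
Circle about each station: (x − 1.0)² + (y − 17.9)² = 34.01²; (x + 11.1)² + (y + 46.5)² = 34.74²; (x + 33.4)² + (y − 25.2)² = 41.41².
Subtracting the A equation from the B and C equations removes the quadratic terms:
-24.2 x − 128.8 y = 1913.86
-68.8 x + 14.6 y = 871.08
Solving the 2×2 system: x ≈ -15.2, y ≈ -12.0 km.

(-15.2, -12.0)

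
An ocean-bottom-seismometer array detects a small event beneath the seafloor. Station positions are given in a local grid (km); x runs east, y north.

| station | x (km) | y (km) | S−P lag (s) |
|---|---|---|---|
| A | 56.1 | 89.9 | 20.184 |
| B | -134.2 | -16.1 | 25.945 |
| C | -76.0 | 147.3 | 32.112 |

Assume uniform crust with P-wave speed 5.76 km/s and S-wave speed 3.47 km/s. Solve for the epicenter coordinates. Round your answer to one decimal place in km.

81.7 km east, -84.4 km north

Distance from S−P lag: d = Δt · v_P v_S / (v_P − v_S) = Δt · (5.76·3.47)/(5.76−3.47) ≈ 8.7280·Δt.
So d_A = 176.17, d_B = 226.45, d_C = 280.27 km.
Circle about each station: (x − 56.1)² + (y − 89.9)² = 176.17²; (x + 134.2)² + (y + 16.1)² = 226.45²; (x + 76.0)² + (y − 147.3)² = 280.27².
Subtracting the A equation from the B and C equations removes the quadratic terms:
-380.6 x − 212.0 y = -13204.10
-264.2 x + 114.8 y = -31271.33
Solving the 2×2 system: x ≈ 81.7, y ≈ -84.4 km.
Check against A (with the unrounded x, y): √((x − 56.1)²+(y − 89.9)²) = 176.15 ≈ 176.17 km. ✓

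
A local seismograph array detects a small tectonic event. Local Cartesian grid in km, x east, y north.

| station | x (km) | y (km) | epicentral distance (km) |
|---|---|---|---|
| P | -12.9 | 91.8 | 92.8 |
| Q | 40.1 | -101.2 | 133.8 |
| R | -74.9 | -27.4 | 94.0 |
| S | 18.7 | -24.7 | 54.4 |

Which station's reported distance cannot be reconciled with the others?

Solve using three stations at a time. Using Q, R, S (subtract circle equations pairwise → linear system) gives (x, y) ≈ (1.8, 27.0).
Distances from that point to each station vs reported:
  P: calculated 66.5 vs reported 92.8 → residual 26.3 km
  Q: calculated 133.8 vs reported 133.8 → residual 0.0 km
  R: calculated 94.0 vs reported 94.0 → residual 0.0 km
  S: calculated 54.4 vs reported 54.4 → residual 0.0 km
Q, R, S are mutually consistent (residuals ≈ 0); P is off by 26.3 km.

P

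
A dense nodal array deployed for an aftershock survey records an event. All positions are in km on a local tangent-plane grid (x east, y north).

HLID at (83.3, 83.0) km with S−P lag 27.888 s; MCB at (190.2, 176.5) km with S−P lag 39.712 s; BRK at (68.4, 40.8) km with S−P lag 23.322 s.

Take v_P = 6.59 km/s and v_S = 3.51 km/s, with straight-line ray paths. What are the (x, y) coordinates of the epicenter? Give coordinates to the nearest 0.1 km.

142.5 km east, -117.9 km north

Distance from S−P lag: d = Δt · v_P v_S / (v_P − v_S) = Δt · (6.59·3.51)/(6.59−3.51) ≈ 7.5100·Δt.
So d_HLID = 209.44, d_MCB = 298.24, d_BRK = 175.15 km.
Circle about each station: (x − 83.3)² + (y − 83.0)² = 209.44²; (x − 190.2)² + (y − 176.5)² = 298.24²; (x − 68.4)² + (y − 40.8)² = 175.15².
Subtracting the HLID equation from the MCB and BRK equations removes the quadratic terms:
213.8 x + 187.0 y = 8418.42
-29.8 x − 84.4 y = 5702.90
Solving the 2×2 system: x ≈ 142.5, y ≈ -117.9 km.
Check against HLID (with the unrounded x, y): √((x − 83.3)²+(y − 83.0)²) = 209.41 ≈ 209.44 km. ✓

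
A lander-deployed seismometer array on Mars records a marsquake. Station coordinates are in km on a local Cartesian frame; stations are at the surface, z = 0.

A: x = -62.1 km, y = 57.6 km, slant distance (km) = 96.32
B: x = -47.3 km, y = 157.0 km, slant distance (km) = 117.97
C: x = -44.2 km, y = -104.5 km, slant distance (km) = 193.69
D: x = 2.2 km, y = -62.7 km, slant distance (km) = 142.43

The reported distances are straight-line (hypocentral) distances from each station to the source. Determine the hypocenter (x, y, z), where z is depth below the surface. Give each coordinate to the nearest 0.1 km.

x ≈ 24.3 km, y ≈ 72.2 km, depth ≈ 40.0 km

Each station gives a sphere (x−x_i)² + (y−y_i)² + z² = d_i² (stations at z=0).
Subtracting the A sphere from B and C: z² cancels, leaving linear equations in x and y:
29.6 x + 198.8 y = 15072.74
35.8 x − 324.2 y = -22538.55
Solving: x ≈ 24.287, y ≈ 72.202 km (keep extra digits for the depth step; rounded: 24.3, 72.2).
Then from the A sphere: z² = 96.32² − (x + 62.1)² − (y − 57.6)² with x = 24.287, y = 72.202, so z ≈ 40.020 ≈ 40.0 km.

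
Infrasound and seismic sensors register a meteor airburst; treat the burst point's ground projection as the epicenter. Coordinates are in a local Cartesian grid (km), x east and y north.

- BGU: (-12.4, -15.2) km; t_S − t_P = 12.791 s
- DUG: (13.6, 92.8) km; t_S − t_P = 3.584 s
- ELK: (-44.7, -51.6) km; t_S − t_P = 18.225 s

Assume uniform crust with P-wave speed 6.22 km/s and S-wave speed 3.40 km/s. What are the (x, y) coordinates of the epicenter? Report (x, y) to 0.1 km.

Distance from S−P lag: d = Δt · v_P v_S / (v_P − v_S) = Δt · (6.22·3.40)/(6.22−3.40) ≈ 7.4993·Δt.
So d_BGU = 95.92, d_DUG = 26.88, d_ELK = 136.67 km.
Circle about each station: (x + 12.4)² + (y + 15.2)² = 95.92²; (x − 13.6)² + (y − 92.8)² = 26.88²; (x + 44.7)² + (y + 51.6)² = 136.67².
Subtracting the BGU equation from the DUG and ELK equations removes the quadratic terms:
52.0 x + 216.0 y = 16890.11
-64.6 x − 72.8 y = -5202.19
Solving the 2×2 system: x ≈ -10.4, y ≈ 80.7 km.
Check against BGU (with the unrounded x, y): √((x + 12.4)²+(y + 15.2)²) = 95.92 ≈ 95.92 km. ✓

(-10.4, 80.7)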